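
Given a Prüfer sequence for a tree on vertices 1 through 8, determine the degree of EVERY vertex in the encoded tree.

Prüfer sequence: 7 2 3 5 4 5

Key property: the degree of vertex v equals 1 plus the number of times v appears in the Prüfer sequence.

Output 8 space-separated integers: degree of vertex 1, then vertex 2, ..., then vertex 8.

p_1 = 7: count[7] becomes 1
p_2 = 2: count[2] becomes 1
p_3 = 3: count[3] becomes 1
p_4 = 5: count[5] becomes 1
p_5 = 4: count[4] becomes 1
p_6 = 5: count[5] becomes 2
Degrees (1 + count): deg[1]=1+0=1, deg[2]=1+1=2, deg[3]=1+1=2, deg[4]=1+1=2, deg[5]=1+2=3, deg[6]=1+0=1, deg[7]=1+1=2, deg[8]=1+0=1

Answer: 1 2 2 2 3 1 2 1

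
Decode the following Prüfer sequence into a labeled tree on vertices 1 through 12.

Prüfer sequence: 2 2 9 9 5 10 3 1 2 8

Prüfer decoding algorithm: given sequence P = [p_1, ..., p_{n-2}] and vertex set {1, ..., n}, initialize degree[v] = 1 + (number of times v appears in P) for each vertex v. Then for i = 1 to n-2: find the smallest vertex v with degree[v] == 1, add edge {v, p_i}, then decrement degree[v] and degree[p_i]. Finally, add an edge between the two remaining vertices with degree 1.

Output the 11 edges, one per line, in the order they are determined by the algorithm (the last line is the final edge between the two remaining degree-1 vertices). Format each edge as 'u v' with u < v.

Initial degrees: {1:2, 2:4, 3:2, 4:1, 5:2, 6:1, 7:1, 8:2, 9:3, 10:2, 11:1, 12:1}
Step 1: smallest deg-1 vertex = 4, p_1 = 2. Add edge {2,4}. Now deg[4]=0, deg[2]=3.
Step 2: smallest deg-1 vertex = 6, p_2 = 2. Add edge {2,6}. Now deg[6]=0, deg[2]=2.
Step 3: smallest deg-1 vertex = 7, p_3 = 9. Add edge {7,9}. Now deg[7]=0, deg[9]=2.
Step 4: smallest deg-1 vertex = 11, p_4 = 9. Add edge {9,11}. Now deg[11]=0, deg[9]=1.
Step 5: smallest deg-1 vertex = 9, p_5 = 5. Add edge {5,9}. Now deg[9]=0, deg[5]=1.
Step 6: smallest deg-1 vertex = 5, p_6 = 10. Add edge {5,10}. Now deg[5]=0, deg[10]=1.
Step 7: smallest deg-1 vertex = 10, p_7 = 3. Add edge {3,10}. Now deg[10]=0, deg[3]=1.
Step 8: smallest deg-1 vertex = 3, p_8 = 1. Add edge {1,3}. Now deg[3]=0, deg[1]=1.
Step 9: smallest deg-1 vertex = 1, p_9 = 2. Add edge {1,2}. Now deg[1]=0, deg[2]=1.
Step 10: smallest deg-1 vertex = 2, p_10 = 8. Add edge {2,8}. Now deg[2]=0, deg[8]=1.
Final: two remaining deg-1 vertices are 8, 12. Add edge {8,12}.

Answer: 2 4
2 6
7 9
9 11
5 9
5 10
3 10
1 3
1 2
2 8
8 12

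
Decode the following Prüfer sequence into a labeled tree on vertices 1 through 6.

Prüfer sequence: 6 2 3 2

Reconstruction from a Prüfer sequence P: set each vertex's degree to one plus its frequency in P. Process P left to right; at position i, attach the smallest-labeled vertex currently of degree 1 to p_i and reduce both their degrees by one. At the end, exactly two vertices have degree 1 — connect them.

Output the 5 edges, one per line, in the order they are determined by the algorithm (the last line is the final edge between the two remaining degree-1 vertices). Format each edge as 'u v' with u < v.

Answer: 1 6
2 4
3 5
2 3
2 6

Derivation:
Initial degrees: {1:1, 2:3, 3:2, 4:1, 5:1, 6:2}
Step 1: smallest deg-1 vertex = 1, p_1 = 6. Add edge {1,6}. Now deg[1]=0, deg[6]=1.
Step 2: smallest deg-1 vertex = 4, p_2 = 2. Add edge {2,4}. Now deg[4]=0, deg[2]=2.
Step 3: smallest deg-1 vertex = 5, p_3 = 3. Add edge {3,5}. Now deg[5]=0, deg[3]=1.
Step 4: smallest deg-1 vertex = 3, p_4 = 2. Add edge {2,3}. Now deg[3]=0, deg[2]=1.
Final: two remaining deg-1 vertices are 2, 6. Add edge {2,6}.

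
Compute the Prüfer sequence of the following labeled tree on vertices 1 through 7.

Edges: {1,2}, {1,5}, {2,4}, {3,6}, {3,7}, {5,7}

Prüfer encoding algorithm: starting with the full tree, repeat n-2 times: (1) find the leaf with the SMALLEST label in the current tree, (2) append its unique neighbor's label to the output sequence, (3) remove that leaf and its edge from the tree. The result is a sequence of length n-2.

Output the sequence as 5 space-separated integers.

Step 1: leaves = {4,6}. Remove smallest leaf 4, emit neighbor 2.
Step 2: leaves = {2,6}. Remove smallest leaf 2, emit neighbor 1.
Step 3: leaves = {1,6}. Remove smallest leaf 1, emit neighbor 5.
Step 4: leaves = {5,6}. Remove smallest leaf 5, emit neighbor 7.
Step 5: leaves = {6,7}. Remove smallest leaf 6, emit neighbor 3.
Done: 2 vertices remain (3, 7). Sequence = [2 1 5 7 3]

Answer: 2 1 5 7 3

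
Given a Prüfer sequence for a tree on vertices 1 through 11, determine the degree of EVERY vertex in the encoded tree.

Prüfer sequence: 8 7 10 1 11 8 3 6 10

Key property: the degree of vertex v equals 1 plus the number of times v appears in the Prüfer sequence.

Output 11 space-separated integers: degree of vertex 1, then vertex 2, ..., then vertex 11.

p_1 = 8: count[8] becomes 1
p_2 = 7: count[7] becomes 1
p_3 = 10: count[10] becomes 1
p_4 = 1: count[1] becomes 1
p_5 = 11: count[11] becomes 1
p_6 = 8: count[8] becomes 2
p_7 = 3: count[3] becomes 1
p_8 = 6: count[6] becomes 1
p_9 = 10: count[10] becomes 2
Degrees (1 + count): deg[1]=1+1=2, deg[2]=1+0=1, deg[3]=1+1=2, deg[4]=1+0=1, deg[5]=1+0=1, deg[6]=1+1=2, deg[7]=1+1=2, deg[8]=1+2=3, deg[9]=1+0=1, deg[10]=1+2=3, deg[11]=1+1=2

Answer: 2 1 2 1 1 2 2 3 1 3 2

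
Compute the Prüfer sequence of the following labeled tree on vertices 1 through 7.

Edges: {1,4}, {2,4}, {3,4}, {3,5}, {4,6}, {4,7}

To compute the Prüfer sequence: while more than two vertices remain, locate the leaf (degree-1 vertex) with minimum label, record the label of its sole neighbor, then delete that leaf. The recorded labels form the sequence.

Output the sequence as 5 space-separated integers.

Step 1: leaves = {1,2,5,6,7}. Remove smallest leaf 1, emit neighbor 4.
Step 2: leaves = {2,5,6,7}. Remove smallest leaf 2, emit neighbor 4.
Step 3: leaves = {5,6,7}. Remove smallest leaf 5, emit neighbor 3.
Step 4: leaves = {3,6,7}. Remove smallest leaf 3, emit neighbor 4.
Step 5: leaves = {6,7}. Remove smallest leaf 6, emit neighbor 4.
Done: 2 vertices remain (4, 7). Sequence = [4 4 3 4 4]

Answer: 4 4 3 4 4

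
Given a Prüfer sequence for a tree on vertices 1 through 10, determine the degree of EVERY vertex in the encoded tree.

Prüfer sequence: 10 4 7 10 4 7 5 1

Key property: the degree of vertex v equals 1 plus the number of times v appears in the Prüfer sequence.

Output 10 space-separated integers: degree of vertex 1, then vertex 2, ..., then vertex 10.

p_1 = 10: count[10] becomes 1
p_2 = 4: count[4] becomes 1
p_3 = 7: count[7] becomes 1
p_4 = 10: count[10] becomes 2
p_5 = 4: count[4] becomes 2
p_6 = 7: count[7] becomes 2
p_7 = 5: count[5] becomes 1
p_8 = 1: count[1] becomes 1
Degrees (1 + count): deg[1]=1+1=2, deg[2]=1+0=1, deg[3]=1+0=1, deg[4]=1+2=3, deg[5]=1+1=2, deg[6]=1+0=1, deg[7]=1+2=3, deg[8]=1+0=1, deg[9]=1+0=1, deg[10]=1+2=3

Answer: 2 1 1 3 2 1 3 1 1 3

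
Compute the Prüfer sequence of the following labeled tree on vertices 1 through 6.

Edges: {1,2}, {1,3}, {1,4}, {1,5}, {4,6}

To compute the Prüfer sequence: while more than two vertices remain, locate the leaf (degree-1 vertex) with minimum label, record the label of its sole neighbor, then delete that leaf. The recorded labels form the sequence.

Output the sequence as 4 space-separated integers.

Answer: 1 1 1 4

Derivation:
Step 1: leaves = {2,3,5,6}. Remove smallest leaf 2, emit neighbor 1.
Step 2: leaves = {3,5,6}. Remove smallest leaf 3, emit neighbor 1.
Step 3: leaves = {5,6}. Remove smallest leaf 5, emit neighbor 1.
Step 4: leaves = {1,6}. Remove smallest leaf 1, emit neighbor 4.
Done: 2 vertices remain (4, 6). Sequence = [1 1 1 4]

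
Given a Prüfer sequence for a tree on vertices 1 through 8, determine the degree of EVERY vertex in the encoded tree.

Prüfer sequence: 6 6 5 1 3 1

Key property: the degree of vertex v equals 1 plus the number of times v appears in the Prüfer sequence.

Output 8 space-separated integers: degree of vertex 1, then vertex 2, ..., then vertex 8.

p_1 = 6: count[6] becomes 1
p_2 = 6: count[6] becomes 2
p_3 = 5: count[5] becomes 1
p_4 = 1: count[1] becomes 1
p_5 = 3: count[3] becomes 1
p_6 = 1: count[1] becomes 2
Degrees (1 + count): deg[1]=1+2=3, deg[2]=1+0=1, deg[3]=1+1=2, deg[4]=1+0=1, deg[5]=1+1=2, deg[6]=1+2=3, deg[7]=1+0=1, deg[8]=1+0=1

Answer: 3 1 2 1 2 3 1 1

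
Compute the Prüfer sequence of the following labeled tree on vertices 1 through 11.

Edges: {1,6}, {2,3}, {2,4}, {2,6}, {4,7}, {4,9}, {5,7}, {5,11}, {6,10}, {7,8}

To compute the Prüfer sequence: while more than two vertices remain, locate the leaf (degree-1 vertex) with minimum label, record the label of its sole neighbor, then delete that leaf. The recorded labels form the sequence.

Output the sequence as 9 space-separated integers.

Answer: 6 2 7 4 6 2 4 7 5

Derivation:
Step 1: leaves = {1,3,8,9,10,11}. Remove smallest leaf 1, emit neighbor 6.
Step 2: leaves = {3,8,9,10,11}. Remove smallest leaf 3, emit neighbor 2.
Step 3: leaves = {8,9,10,11}. Remove smallest leaf 8, emit neighbor 7.
Step 4: leaves = {9,10,11}. Remove smallest leaf 9, emit neighbor 4.
Step 5: leaves = {10,11}. Remove smallest leaf 10, emit neighbor 6.
Step 6: leaves = {6,11}. Remove smallest leaf 6, emit neighbor 2.
Step 7: leaves = {2,11}. Remove smallest leaf 2, emit neighbor 4.
Step 8: leaves = {4,11}. Remove smallest leaf 4, emit neighbor 7.
Step 9: leaves = {7,11}. Remove smallest leaf 7, emit neighbor 5.
Done: 2 vertices remain (5, 11). Sequence = [6 2 7 4 6 2 4 7 5]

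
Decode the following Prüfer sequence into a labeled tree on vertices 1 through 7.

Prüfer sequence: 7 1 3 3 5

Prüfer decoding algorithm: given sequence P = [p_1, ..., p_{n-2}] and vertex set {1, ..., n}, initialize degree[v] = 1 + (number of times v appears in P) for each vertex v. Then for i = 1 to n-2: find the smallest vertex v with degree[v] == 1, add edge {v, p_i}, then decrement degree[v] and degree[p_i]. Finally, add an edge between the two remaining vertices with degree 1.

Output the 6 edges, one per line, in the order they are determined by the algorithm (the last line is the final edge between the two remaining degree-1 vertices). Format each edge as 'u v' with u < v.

Initial degrees: {1:2, 2:1, 3:3, 4:1, 5:2, 6:1, 7:2}
Step 1: smallest deg-1 vertex = 2, p_1 = 7. Add edge {2,7}. Now deg[2]=0, deg[7]=1.
Step 2: smallest deg-1 vertex = 4, p_2 = 1. Add edge {1,4}. Now deg[4]=0, deg[1]=1.
Step 3: smallest deg-1 vertex = 1, p_3 = 3. Add edge {1,3}. Now deg[1]=0, deg[3]=2.
Step 4: smallest deg-1 vertex = 6, p_4 = 3. Add edge {3,6}. Now deg[6]=0, deg[3]=1.
Step 5: smallest deg-1 vertex = 3, p_5 = 5. Add edge {3,5}. Now deg[3]=0, deg[5]=1.
Final: two remaining deg-1 vertices are 5, 7. Add edge {5,7}.

Answer: 2 7
1 4
1 3
3 6
3 5
5 7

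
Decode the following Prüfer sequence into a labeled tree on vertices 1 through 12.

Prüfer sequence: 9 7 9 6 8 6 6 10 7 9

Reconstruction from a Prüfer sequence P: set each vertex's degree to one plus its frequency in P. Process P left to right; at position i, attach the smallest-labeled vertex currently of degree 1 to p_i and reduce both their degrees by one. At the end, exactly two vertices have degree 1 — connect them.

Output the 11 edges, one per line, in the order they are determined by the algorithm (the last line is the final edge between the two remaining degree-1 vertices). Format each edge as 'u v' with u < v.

Answer: 1 9
2 7
3 9
4 6
5 8
6 8
6 11
6 10
7 10
7 9
9 12

Derivation:
Initial degrees: {1:1, 2:1, 3:1, 4:1, 5:1, 6:4, 7:3, 8:2, 9:4, 10:2, 11:1, 12:1}
Step 1: smallest deg-1 vertex = 1, p_1 = 9. Add edge {1,9}. Now deg[1]=0, deg[9]=3.
Step 2: smallest deg-1 vertex = 2, p_2 = 7. Add edge {2,7}. Now deg[2]=0, deg[7]=2.
Step 3: smallest deg-1 vertex = 3, p_3 = 9. Add edge {3,9}. Now deg[3]=0, deg[9]=2.
Step 4: smallest deg-1 vertex = 4, p_4 = 6. Add edge {4,6}. Now deg[4]=0, deg[6]=3.
Step 5: smallest deg-1 vertex = 5, p_5 = 8. Add edge {5,8}. Now deg[5]=0, deg[8]=1.
Step 6: smallest deg-1 vertex = 8, p_6 = 6. Add edge {6,8}. Now deg[8]=0, deg[6]=2.
Step 7: smallest deg-1 vertex = 11, p_7 = 6. Add edge {6,11}. Now deg[11]=0, deg[6]=1.
Step 8: smallest deg-1 vertex = 6, p_8 = 10. Add edge {6,10}. Now deg[6]=0, deg[10]=1.
Step 9: smallest deg-1 vertex = 10, p_9 = 7. Add edge {7,10}. Now deg[10]=0, deg[7]=1.
Step 10: smallest deg-1 vertex = 7, p_10 = 9. Add edge {7,9}. Now deg[7]=0, deg[9]=1.
Final: two remaining deg-1 vertices are 9, 12. Add edge {9,12}.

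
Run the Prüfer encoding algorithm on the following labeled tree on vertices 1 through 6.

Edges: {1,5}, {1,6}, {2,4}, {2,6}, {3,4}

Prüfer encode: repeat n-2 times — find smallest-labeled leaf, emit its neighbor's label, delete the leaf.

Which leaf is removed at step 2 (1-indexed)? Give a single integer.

Answer: 4

Derivation:
Step 1: current leaves = {3,5}. Remove leaf 3 (neighbor: 4).
Step 2: current leaves = {4,5}. Remove leaf 4 (neighbor: 2).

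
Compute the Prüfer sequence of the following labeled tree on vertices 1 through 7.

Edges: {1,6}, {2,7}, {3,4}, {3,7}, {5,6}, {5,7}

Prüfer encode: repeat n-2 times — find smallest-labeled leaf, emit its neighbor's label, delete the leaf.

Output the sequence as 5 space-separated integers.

Answer: 6 7 3 7 5

Derivation:
Step 1: leaves = {1,2,4}. Remove smallest leaf 1, emit neighbor 6.
Step 2: leaves = {2,4,6}. Remove smallest leaf 2, emit neighbor 7.
Step 3: leaves = {4,6}. Remove smallest leaf 4, emit neighbor 3.
Step 4: leaves = {3,6}. Remove smallest leaf 3, emit neighbor 7.
Step 5: leaves = {6,7}. Remove smallest leaf 6, emit neighbor 5.
Done: 2 vertices remain (5, 7). Sequence = [6 7 3 7 5]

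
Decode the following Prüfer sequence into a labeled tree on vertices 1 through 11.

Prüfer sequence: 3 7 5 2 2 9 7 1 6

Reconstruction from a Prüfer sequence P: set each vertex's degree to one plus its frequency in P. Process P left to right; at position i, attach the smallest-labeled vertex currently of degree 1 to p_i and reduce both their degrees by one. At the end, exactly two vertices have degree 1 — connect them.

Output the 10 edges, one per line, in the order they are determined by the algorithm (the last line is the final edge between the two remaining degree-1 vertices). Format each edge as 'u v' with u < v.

Initial degrees: {1:2, 2:3, 3:2, 4:1, 5:2, 6:2, 7:3, 8:1, 9:2, 10:1, 11:1}
Step 1: smallest deg-1 vertex = 4, p_1 = 3. Add edge {3,4}. Now deg[4]=0, deg[3]=1.
Step 2: smallest deg-1 vertex = 3, p_2 = 7. Add edge {3,7}. Now deg[3]=0, deg[7]=2.
Step 3: smallest deg-1 vertex = 8, p_3 = 5. Add edge {5,8}. Now deg[8]=0, deg[5]=1.
Step 4: smallest deg-1 vertex = 5, p_4 = 2. Add edge {2,5}. Now deg[5]=0, deg[2]=2.
Step 5: smallest deg-1 vertex = 10, p_5 = 2. Add edge {2,10}. Now deg[10]=0, deg[2]=1.
Step 6: smallest deg-1 vertex = 2, p_6 = 9. Add edge {2,9}. Now deg[2]=0, deg[9]=1.
Step 7: smallest deg-1 vertex = 9, p_7 = 7. Add edge {7,9}. Now deg[9]=0, deg[7]=1.
Step 8: smallest deg-1 vertex = 7, p_8 = 1. Add edge {1,7}. Now deg[7]=0, deg[1]=1.
Step 9: smallest deg-1 vertex = 1, p_9 = 6. Add edge {1,6}. Now deg[1]=0, deg[6]=1.
Final: two remaining deg-1 vertices are 6, 11. Add edge {6,11}.

Answer: 3 4
3 7
5 8
2 5
2 10
2 9
7 9
1 7
1 6
6 11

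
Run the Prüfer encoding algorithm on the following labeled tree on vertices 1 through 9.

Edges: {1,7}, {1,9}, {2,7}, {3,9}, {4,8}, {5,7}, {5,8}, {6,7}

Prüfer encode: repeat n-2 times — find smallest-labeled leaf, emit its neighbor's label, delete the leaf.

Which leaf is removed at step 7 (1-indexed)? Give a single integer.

Step 1: current leaves = {2,3,4,6}. Remove leaf 2 (neighbor: 7).
Step 2: current leaves = {3,4,6}. Remove leaf 3 (neighbor: 9).
Step 3: current leaves = {4,6,9}. Remove leaf 4 (neighbor: 8).
Step 4: current leaves = {6,8,9}. Remove leaf 6 (neighbor: 7).
Step 5: current leaves = {8,9}. Remove leaf 8 (neighbor: 5).
Step 6: current leaves = {5,9}. Remove leaf 5 (neighbor: 7).
Step 7: current leaves = {7,9}. Remove leaf 7 (neighbor: 1).

Answer: 7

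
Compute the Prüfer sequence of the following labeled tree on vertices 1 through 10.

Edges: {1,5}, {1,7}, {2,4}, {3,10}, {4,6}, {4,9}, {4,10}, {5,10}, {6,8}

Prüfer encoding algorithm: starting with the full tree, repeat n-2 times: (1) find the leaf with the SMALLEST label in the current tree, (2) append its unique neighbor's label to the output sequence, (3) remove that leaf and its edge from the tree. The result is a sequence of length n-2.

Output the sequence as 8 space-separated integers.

Step 1: leaves = {2,3,7,8,9}. Remove smallest leaf 2, emit neighbor 4.
Step 2: leaves = {3,7,8,9}. Remove smallest leaf 3, emit neighbor 10.
Step 3: leaves = {7,8,9}. Remove smallest leaf 7, emit neighbor 1.
Step 4: leaves = {1,8,9}. Remove smallest leaf 1, emit neighbor 5.
Step 5: leaves = {5,8,9}. Remove smallest leaf 5, emit neighbor 10.
Step 6: leaves = {8,9,10}. Remove smallest leaf 8, emit neighbor 6.
Step 7: leaves = {6,9,10}. Remove smallest leaf 6, emit neighbor 4.
Step 8: leaves = {9,10}. Remove smallest leaf 9, emit neighbor 4.
Done: 2 vertices remain (4, 10). Sequence = [4 10 1 5 10 6 4 4]

Answer: 4 10 1 5 10 6 4 4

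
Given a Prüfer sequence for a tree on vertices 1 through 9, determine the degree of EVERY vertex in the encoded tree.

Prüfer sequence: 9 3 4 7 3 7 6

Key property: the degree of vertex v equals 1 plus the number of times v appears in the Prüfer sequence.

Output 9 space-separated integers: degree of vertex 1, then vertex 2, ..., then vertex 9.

Answer: 1 1 3 2 1 2 3 1 2

Derivation:
p_1 = 9: count[9] becomes 1
p_2 = 3: count[3] becomes 1
p_3 = 4: count[4] becomes 1
p_4 = 7: count[7] becomes 1
p_5 = 3: count[3] becomes 2
p_6 = 7: count[7] becomes 2
p_7 = 6: count[6] becomes 1
Degrees (1 + count): deg[1]=1+0=1, deg[2]=1+0=1, deg[3]=1+2=3, deg[4]=1+1=2, deg[5]=1+0=1, deg[6]=1+1=2, deg[7]=1+2=3, deg[8]=1+0=1, deg[9]=1+1=2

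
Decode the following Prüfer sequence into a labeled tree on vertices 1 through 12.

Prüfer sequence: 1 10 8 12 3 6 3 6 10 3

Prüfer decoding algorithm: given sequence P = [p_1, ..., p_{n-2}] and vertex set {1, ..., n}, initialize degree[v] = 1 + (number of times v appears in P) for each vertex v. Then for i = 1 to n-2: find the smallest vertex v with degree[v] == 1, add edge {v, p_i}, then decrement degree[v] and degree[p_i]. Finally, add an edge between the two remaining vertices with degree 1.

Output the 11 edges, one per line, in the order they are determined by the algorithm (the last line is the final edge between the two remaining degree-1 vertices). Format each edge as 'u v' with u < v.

Initial degrees: {1:2, 2:1, 3:4, 4:1, 5:1, 6:3, 7:1, 8:2, 9:1, 10:3, 11:1, 12:2}
Step 1: smallest deg-1 vertex = 2, p_1 = 1. Add edge {1,2}. Now deg[2]=0, deg[1]=1.
Step 2: smallest deg-1 vertex = 1, p_2 = 10. Add edge {1,10}. Now deg[1]=0, deg[10]=2.
Step 3: smallest deg-1 vertex = 4, p_3 = 8. Add edge {4,8}. Now deg[4]=0, deg[8]=1.
Step 4: smallest deg-1 vertex = 5, p_4 = 12. Add edge {5,12}. Now deg[5]=0, deg[12]=1.
Step 5: smallest deg-1 vertex = 7, p_5 = 3. Add edge {3,7}. Now deg[7]=0, deg[3]=3.
Step 6: smallest deg-1 vertex = 8, p_6 = 6. Add edge {6,8}. Now deg[8]=0, deg[6]=2.
Step 7: smallest deg-1 vertex = 9, p_7 = 3. Add edge {3,9}. Now deg[9]=0, deg[3]=2.
Step 8: smallest deg-1 vertex = 11, p_8 = 6. Add edge {6,11}. Now deg[11]=0, deg[6]=1.
Step 9: smallest deg-1 vertex = 6, p_9 = 10. Add edge {6,10}. Now deg[6]=0, deg[10]=1.
Step 10: smallest deg-1 vertex = 10, p_10 = 3. Add edge {3,10}. Now deg[10]=0, deg[3]=1.
Final: two remaining deg-1 vertices are 3, 12. Add edge {3,12}.

Answer: 1 2
1 10
4 8
5 12
3 7
6 8
3 9
6 11
6 10
3 10
3 12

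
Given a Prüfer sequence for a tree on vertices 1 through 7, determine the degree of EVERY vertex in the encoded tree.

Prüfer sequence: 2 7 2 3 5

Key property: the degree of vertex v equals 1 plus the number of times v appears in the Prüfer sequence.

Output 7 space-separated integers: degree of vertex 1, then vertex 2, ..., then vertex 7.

p_1 = 2: count[2] becomes 1
p_2 = 7: count[7] becomes 1
p_3 = 2: count[2] becomes 2
p_4 = 3: count[3] becomes 1
p_5 = 5: count[5] becomes 1
Degrees (1 + count): deg[1]=1+0=1, deg[2]=1+2=3, deg[3]=1+1=2, deg[4]=1+0=1, deg[5]=1+1=2, deg[6]=1+0=1, deg[7]=1+1=2

Answer: 1 3 2 1 2 1 2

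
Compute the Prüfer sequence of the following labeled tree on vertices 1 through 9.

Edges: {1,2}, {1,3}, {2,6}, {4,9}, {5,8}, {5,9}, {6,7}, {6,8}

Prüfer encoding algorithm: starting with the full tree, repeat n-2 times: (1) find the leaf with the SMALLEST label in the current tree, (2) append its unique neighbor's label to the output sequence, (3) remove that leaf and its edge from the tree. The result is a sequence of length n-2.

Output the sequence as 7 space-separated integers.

Answer: 1 2 6 9 6 8 5

Derivation:
Step 1: leaves = {3,4,7}. Remove smallest leaf 3, emit neighbor 1.
Step 2: leaves = {1,4,7}. Remove smallest leaf 1, emit neighbor 2.
Step 3: leaves = {2,4,7}. Remove smallest leaf 2, emit neighbor 6.
Step 4: leaves = {4,7}. Remove smallest leaf 4, emit neighbor 9.
Step 5: leaves = {7,9}. Remove smallest leaf 7, emit neighbor 6.
Step 6: leaves = {6,9}. Remove smallest leaf 6, emit neighbor 8.
Step 7: leaves = {8,9}. Remove smallest leaf 8, emit neighbor 5.
Done: 2 vertices remain (5, 9). Sequence = [1 2 6 9 6 8 5]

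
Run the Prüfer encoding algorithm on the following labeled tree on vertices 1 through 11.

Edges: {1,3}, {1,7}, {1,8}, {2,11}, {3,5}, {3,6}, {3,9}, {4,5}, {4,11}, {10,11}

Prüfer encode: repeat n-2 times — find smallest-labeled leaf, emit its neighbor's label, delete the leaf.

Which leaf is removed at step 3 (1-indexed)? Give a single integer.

Answer: 7

Derivation:
Step 1: current leaves = {2,6,7,8,9,10}. Remove leaf 2 (neighbor: 11).
Step 2: current leaves = {6,7,8,9,10}. Remove leaf 6 (neighbor: 3).
Step 3: current leaves = {7,8,9,10}. Remove leaf 7 (neighbor: 1).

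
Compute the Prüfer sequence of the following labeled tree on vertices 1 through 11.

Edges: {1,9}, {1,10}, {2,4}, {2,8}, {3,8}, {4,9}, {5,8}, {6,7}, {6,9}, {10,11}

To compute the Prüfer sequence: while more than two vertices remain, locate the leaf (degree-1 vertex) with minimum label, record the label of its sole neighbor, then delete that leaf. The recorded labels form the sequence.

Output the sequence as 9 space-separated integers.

Answer: 8 8 6 9 2 4 9 1 10

Derivation:
Step 1: leaves = {3,5,7,11}. Remove smallest leaf 3, emit neighbor 8.
Step 2: leaves = {5,7,11}. Remove smallest leaf 5, emit neighbor 8.
Step 3: leaves = {7,8,11}. Remove smallest leaf 7, emit neighbor 6.
Step 4: leaves = {6,8,11}. Remove smallest leaf 6, emit neighbor 9.
Step 5: leaves = {8,11}. Remove smallest leaf 8, emit neighbor 2.
Step 6: leaves = {2,11}. Remove smallest leaf 2, emit neighbor 4.
Step 7: leaves = {4,11}. Remove smallest leaf 4, emit neighbor 9.
Step 8: leaves = {9,11}. Remove smallest leaf 9, emit neighbor 1.
Step 9: leaves = {1,11}. Remove smallest leaf 1, emit neighbor 10.
Done: 2 vertices remain (10, 11). Sequence = [8 8 6 9 2 4 9 1 10]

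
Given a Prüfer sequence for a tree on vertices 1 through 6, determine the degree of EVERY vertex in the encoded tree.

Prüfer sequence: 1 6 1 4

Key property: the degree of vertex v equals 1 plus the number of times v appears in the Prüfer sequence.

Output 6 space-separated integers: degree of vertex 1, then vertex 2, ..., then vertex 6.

p_1 = 1: count[1] becomes 1
p_2 = 6: count[6] becomes 1
p_3 = 1: count[1] becomes 2
p_4 = 4: count[4] becomes 1
Degrees (1 + count): deg[1]=1+2=3, deg[2]=1+0=1, deg[3]=1+0=1, deg[4]=1+1=2, deg[5]=1+0=1, deg[6]=1+1=2

Answer: 3 1 1 2 1 2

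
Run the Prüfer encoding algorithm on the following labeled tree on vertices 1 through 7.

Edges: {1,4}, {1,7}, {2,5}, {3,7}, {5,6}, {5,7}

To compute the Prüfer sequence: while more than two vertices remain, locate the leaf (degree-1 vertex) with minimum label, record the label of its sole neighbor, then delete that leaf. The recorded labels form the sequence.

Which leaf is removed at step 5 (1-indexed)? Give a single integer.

Answer: 6

Derivation:
Step 1: current leaves = {2,3,4,6}. Remove leaf 2 (neighbor: 5).
Step 2: current leaves = {3,4,6}. Remove leaf 3 (neighbor: 7).
Step 3: current leaves = {4,6}. Remove leaf 4 (neighbor: 1).
Step 4: current leaves = {1,6}. Remove leaf 1 (neighbor: 7).
Step 5: current leaves = {6,7}. Remove leaf 6 (neighbor: 5).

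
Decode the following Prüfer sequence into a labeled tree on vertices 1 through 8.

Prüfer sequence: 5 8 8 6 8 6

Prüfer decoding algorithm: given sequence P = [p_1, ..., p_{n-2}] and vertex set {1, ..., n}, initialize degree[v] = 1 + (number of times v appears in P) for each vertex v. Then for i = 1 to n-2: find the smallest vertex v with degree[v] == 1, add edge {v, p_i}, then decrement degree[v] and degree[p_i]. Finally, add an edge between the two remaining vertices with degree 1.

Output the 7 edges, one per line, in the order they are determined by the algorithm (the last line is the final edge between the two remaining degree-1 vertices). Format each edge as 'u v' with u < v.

Initial degrees: {1:1, 2:1, 3:1, 4:1, 5:2, 6:3, 7:1, 8:4}
Step 1: smallest deg-1 vertex = 1, p_1 = 5. Add edge {1,5}. Now deg[1]=0, deg[5]=1.
Step 2: smallest deg-1 vertex = 2, p_2 = 8. Add edge {2,8}. Now deg[2]=0, deg[8]=3.
Step 3: smallest deg-1 vertex = 3, p_3 = 8. Add edge {3,8}. Now deg[3]=0, deg[8]=2.
Step 4: smallest deg-1 vertex = 4, p_4 = 6. Add edge {4,6}. Now deg[4]=0, deg[6]=2.
Step 5: smallest deg-1 vertex = 5, p_5 = 8. Add edge {5,8}. Now deg[5]=0, deg[8]=1.
Step 6: smallest deg-1 vertex = 7, p_6 = 6. Add edge {6,7}. Now deg[7]=0, deg[6]=1.
Final: two remaining deg-1 vertices are 6, 8. Add edge {6,8}.

Answer: 1 5
2 8
3 8
4 6
5 8
6 7
6 8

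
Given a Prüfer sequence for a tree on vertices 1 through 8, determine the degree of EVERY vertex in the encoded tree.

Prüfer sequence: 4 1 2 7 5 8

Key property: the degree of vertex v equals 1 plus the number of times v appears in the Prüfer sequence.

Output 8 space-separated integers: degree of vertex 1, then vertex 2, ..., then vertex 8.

p_1 = 4: count[4] becomes 1
p_2 = 1: count[1] becomes 1
p_3 = 2: count[2] becomes 1
p_4 = 7: count[7] becomes 1
p_5 = 5: count[5] becomes 1
p_6 = 8: count[8] becomes 1
Degrees (1 + count): deg[1]=1+1=2, deg[2]=1+1=2, deg[3]=1+0=1, deg[4]=1+1=2, deg[5]=1+1=2, deg[6]=1+0=1, deg[7]=1+1=2, deg[8]=1+1=2

Answer: 2 2 1 2 2 1 2 2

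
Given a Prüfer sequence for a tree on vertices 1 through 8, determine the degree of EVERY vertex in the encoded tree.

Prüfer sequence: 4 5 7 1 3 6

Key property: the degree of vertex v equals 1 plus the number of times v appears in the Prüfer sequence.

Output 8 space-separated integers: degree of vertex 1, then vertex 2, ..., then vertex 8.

p_1 = 4: count[4] becomes 1
p_2 = 5: count[5] becomes 1
p_3 = 7: count[7] becomes 1
p_4 = 1: count[1] becomes 1
p_5 = 3: count[3] becomes 1
p_6 = 6: count[6] becomes 1
Degrees (1 + count): deg[1]=1+1=2, deg[2]=1+0=1, deg[3]=1+1=2, deg[4]=1+1=2, deg[5]=1+1=2, deg[6]=1+1=2, deg[7]=1+1=2, deg[8]=1+0=1

Answer: 2 1 2 2 2 2 2 1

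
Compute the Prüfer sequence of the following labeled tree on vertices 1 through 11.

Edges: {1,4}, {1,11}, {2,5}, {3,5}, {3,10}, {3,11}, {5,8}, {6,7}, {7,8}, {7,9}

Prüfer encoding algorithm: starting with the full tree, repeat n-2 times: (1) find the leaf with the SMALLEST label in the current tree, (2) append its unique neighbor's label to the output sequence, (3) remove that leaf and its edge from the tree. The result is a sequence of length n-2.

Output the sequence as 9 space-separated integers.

Step 1: leaves = {2,4,6,9,10}. Remove smallest leaf 2, emit neighbor 5.
Step 2: leaves = {4,6,9,10}. Remove smallest leaf 4, emit neighbor 1.
Step 3: leaves = {1,6,9,10}. Remove smallest leaf 1, emit neighbor 11.
Step 4: leaves = {6,9,10,11}. Remove smallest leaf 6, emit neighbor 7.
Step 5: leaves = {9,10,11}. Remove smallest leaf 9, emit neighbor 7.
Step 6: leaves = {7,10,11}. Remove smallest leaf 7, emit neighbor 8.
Step 7: leaves = {8,10,11}. Remove smallest leaf 8, emit neighbor 5.
Step 8: leaves = {5,10,11}. Remove smallest leaf 5, emit neighbor 3.
Step 9: leaves = {10,11}. Remove smallest leaf 10, emit neighbor 3.
Done: 2 vertices remain (3, 11). Sequence = [5 1 11 7 7 8 5 3 3]

Answer: 5 1 11 7 7 8 5 3 3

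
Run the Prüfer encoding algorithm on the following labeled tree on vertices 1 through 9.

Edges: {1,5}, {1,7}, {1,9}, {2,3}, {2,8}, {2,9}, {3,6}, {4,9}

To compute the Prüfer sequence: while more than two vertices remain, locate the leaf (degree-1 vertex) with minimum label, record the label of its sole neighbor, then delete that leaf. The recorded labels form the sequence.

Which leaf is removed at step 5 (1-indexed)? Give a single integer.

Answer: 7

Derivation:
Step 1: current leaves = {4,5,6,7,8}. Remove leaf 4 (neighbor: 9).
Step 2: current leaves = {5,6,7,8}. Remove leaf 5 (neighbor: 1).
Step 3: current leaves = {6,7,8}. Remove leaf 6 (neighbor: 3).
Step 4: current leaves = {3,7,8}. Remove leaf 3 (neighbor: 2).
Step 5: current leaves = {7,8}. Remove leaf 7 (neighbor: 1).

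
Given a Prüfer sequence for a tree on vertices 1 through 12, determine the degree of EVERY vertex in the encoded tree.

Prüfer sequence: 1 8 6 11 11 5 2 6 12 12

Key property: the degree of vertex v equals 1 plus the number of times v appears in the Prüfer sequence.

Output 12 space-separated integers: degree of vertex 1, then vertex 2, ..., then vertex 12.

p_1 = 1: count[1] becomes 1
p_2 = 8: count[8] becomes 1
p_3 = 6: count[6] becomes 1
p_4 = 11: count[11] becomes 1
p_5 = 11: count[11] becomes 2
p_6 = 5: count[5] becomes 1
p_7 = 2: count[2] becomes 1
p_8 = 6: count[6] becomes 2
p_9 = 12: count[12] becomes 1
p_10 = 12: count[12] becomes 2
Degrees (1 + count): deg[1]=1+1=2, deg[2]=1+1=2, deg[3]=1+0=1, deg[4]=1+0=1, deg[5]=1+1=2, deg[6]=1+2=3, deg[7]=1+0=1, deg[8]=1+1=2, deg[9]=1+0=1, deg[10]=1+0=1, deg[11]=1+2=3, deg[12]=1+2=3

Answer: 2 2 1 1 2 3 1 2 1 1 3 3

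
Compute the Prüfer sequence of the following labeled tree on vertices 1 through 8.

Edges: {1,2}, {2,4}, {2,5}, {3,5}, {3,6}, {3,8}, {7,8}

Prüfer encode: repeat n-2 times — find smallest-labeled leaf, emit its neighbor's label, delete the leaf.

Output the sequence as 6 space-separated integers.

Answer: 2 2 5 3 3 8

Derivation:
Step 1: leaves = {1,4,6,7}. Remove smallest leaf 1, emit neighbor 2.
Step 2: leaves = {4,6,7}. Remove smallest leaf 4, emit neighbor 2.
Step 3: leaves = {2,6,7}. Remove smallest leaf 2, emit neighbor 5.
Step 4: leaves = {5,6,7}. Remove smallest leaf 5, emit neighbor 3.
Step 5: leaves = {6,7}. Remove smallest leaf 6, emit neighbor 3.
Step 6: leaves = {3,7}. Remove smallest leaf 3, emit neighbor 8.
Done: 2 vertices remain (7, 8). Sequence = [2 2 5 3 3 8]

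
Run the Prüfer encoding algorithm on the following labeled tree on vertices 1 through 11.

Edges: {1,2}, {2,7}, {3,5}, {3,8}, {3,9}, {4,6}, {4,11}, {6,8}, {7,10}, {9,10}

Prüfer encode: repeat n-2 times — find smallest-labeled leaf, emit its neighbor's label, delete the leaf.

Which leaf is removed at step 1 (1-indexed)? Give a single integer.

Step 1: current leaves = {1,5,11}. Remove leaf 1 (neighbor: 2).

Answer: 1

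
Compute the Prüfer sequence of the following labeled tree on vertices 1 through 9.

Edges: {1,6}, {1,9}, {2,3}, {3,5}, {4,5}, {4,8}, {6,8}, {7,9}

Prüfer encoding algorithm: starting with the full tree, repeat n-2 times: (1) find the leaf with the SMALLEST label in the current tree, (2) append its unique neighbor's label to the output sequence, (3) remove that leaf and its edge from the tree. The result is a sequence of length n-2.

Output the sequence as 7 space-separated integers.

Step 1: leaves = {2,7}. Remove smallest leaf 2, emit neighbor 3.
Step 2: leaves = {3,7}. Remove smallest leaf 3, emit neighbor 5.
Step 3: leaves = {5,7}. Remove smallest leaf 5, emit neighbor 4.
Step 4: leaves = {4,7}. Remove smallest leaf 4, emit neighbor 8.
Step 5: leaves = {7,8}. Remove smallest leaf 7, emit neighbor 9.
Step 6: leaves = {8,9}. Remove smallest leaf 8, emit neighbor 6.
Step 7: leaves = {6,9}. Remove smallest leaf 6, emit neighbor 1.
Done: 2 vertices remain (1, 9). Sequence = [3 5 4 8 9 6 1]

Answer: 3 5 4 8 9 6 1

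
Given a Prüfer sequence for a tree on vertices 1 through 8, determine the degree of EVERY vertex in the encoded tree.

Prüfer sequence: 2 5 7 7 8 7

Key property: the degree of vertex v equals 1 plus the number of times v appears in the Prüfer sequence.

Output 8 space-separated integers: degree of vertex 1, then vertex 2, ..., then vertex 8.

p_1 = 2: count[2] becomes 1
p_2 = 5: count[5] becomes 1
p_3 = 7: count[7] becomes 1
p_4 = 7: count[7] becomes 2
p_5 = 8: count[8] becomes 1
p_6 = 7: count[7] becomes 3
Degrees (1 + count): deg[1]=1+0=1, deg[2]=1+1=2, deg[3]=1+0=1, deg[4]=1+0=1, deg[5]=1+1=2, deg[6]=1+0=1, deg[7]=1+3=4, deg[8]=1+1=2

Answer: 1 2 1 1 2 1 4 2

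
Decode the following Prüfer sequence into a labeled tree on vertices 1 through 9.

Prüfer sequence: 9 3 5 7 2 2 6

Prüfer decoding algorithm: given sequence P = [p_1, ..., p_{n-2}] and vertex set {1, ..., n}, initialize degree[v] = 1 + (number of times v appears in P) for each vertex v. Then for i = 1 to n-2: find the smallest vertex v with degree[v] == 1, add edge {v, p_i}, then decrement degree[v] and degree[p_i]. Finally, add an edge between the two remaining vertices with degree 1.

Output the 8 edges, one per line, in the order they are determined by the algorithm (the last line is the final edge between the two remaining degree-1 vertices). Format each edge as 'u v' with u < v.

Answer: 1 9
3 4
3 5
5 7
2 7
2 8
2 6
6 9

Derivation:
Initial degrees: {1:1, 2:3, 3:2, 4:1, 5:2, 6:2, 7:2, 8:1, 9:2}
Step 1: smallest deg-1 vertex = 1, p_1 = 9. Add edge {1,9}. Now deg[1]=0, deg[9]=1.
Step 2: smallest deg-1 vertex = 4, p_2 = 3. Add edge {3,4}. Now deg[4]=0, deg[3]=1.
Step 3: smallest deg-1 vertex = 3, p_3 = 5. Add edge {3,5}. Now deg[3]=0, deg[5]=1.
Step 4: smallest deg-1 vertex = 5, p_4 = 7. Add edge {5,7}. Now deg[5]=0, deg[7]=1.
Step 5: smallest deg-1 vertex = 7, p_5 = 2. Add edge {2,7}. Now deg[7]=0, deg[2]=2.
Step 6: smallest deg-1 vertex = 8, p_6 = 2. Add edge {2,8}. Now deg[8]=0, deg[2]=1.
Step 7: smallest deg-1 vertex = 2, p_7 = 6. Add edge {2,6}. Now deg[2]=0, deg[6]=1.
Final: two remaining deg-1 vertices are 6, 9. Add edge {6,9}.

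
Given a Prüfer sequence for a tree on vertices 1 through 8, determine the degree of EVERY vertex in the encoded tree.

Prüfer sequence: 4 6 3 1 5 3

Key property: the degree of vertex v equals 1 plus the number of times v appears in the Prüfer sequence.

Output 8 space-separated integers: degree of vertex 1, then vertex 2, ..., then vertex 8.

p_1 = 4: count[4] becomes 1
p_2 = 6: count[6] becomes 1
p_3 = 3: count[3] becomes 1
p_4 = 1: count[1] becomes 1
p_5 = 5: count[5] becomes 1
p_6 = 3: count[3] becomes 2
Degrees (1 + count): deg[1]=1+1=2, deg[2]=1+0=1, deg[3]=1+2=3, deg[4]=1+1=2, deg[5]=1+1=2, deg[6]=1+1=2, deg[7]=1+0=1, deg[8]=1+0=1

Answer: 2 1 3 2 2 2 1 1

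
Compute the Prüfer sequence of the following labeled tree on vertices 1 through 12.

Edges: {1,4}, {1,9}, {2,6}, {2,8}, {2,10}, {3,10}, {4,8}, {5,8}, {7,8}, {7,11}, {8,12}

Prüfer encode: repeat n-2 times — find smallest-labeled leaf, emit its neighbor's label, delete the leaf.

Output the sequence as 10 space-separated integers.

Answer: 10 8 2 1 4 8 2 8 7 8

Derivation:
Step 1: leaves = {3,5,6,9,11,12}. Remove smallest leaf 3, emit neighbor 10.
Step 2: leaves = {5,6,9,10,11,12}. Remove smallest leaf 5, emit neighbor 8.
Step 3: leaves = {6,9,10,11,12}. Remove smallest leaf 6, emit neighbor 2.
Step 4: leaves = {9,10,11,12}. Remove smallest leaf 9, emit neighbor 1.
Step 5: leaves = {1,10,11,12}. Remove smallest leaf 1, emit neighbor 4.
Step 6: leaves = {4,10,11,12}. Remove smallest leaf 4, emit neighbor 8.
Step 7: leaves = {10,11,12}. Remove smallest leaf 10, emit neighbor 2.
Step 8: leaves = {2,11,12}. Remove smallest leaf 2, emit neighbor 8.
Step 9: leaves = {11,12}. Remove smallest leaf 11, emit neighbor 7.
Step 10: leaves = {7,12}. Remove smallest leaf 7, emit neighbor 8.
Done: 2 vertices remain (8, 12). Sequence = [10 8 2 1 4 8 2 8 7 8]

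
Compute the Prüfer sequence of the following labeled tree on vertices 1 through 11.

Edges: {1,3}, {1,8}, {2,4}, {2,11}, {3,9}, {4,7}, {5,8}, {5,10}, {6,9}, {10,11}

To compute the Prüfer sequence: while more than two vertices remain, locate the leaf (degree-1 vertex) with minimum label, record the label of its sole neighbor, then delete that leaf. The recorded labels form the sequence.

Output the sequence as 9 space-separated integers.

Answer: 9 4 2 11 3 1 8 5 10

Derivation:
Step 1: leaves = {6,7}. Remove smallest leaf 6, emit neighbor 9.
Step 2: leaves = {7,9}. Remove smallest leaf 7, emit neighbor 4.
Step 3: leaves = {4,9}. Remove smallest leaf 4, emit neighbor 2.
Step 4: leaves = {2,9}. Remove smallest leaf 2, emit neighbor 11.
Step 5: leaves = {9,11}. Remove smallest leaf 9, emit neighbor 3.
Step 6: leaves = {3,11}. Remove smallest leaf 3, emit neighbor 1.
Step 7: leaves = {1,11}. Remove smallest leaf 1, emit neighbor 8.
Step 8: leaves = {8,11}. Remove smallest leaf 8, emit neighbor 5.
Step 9: leaves = {5,11}. Remove smallest leaf 5, emit neighbor 10.
Done: 2 vertices remain (10, 11). Sequence = [9 4 2 11 3 1 8 5 10]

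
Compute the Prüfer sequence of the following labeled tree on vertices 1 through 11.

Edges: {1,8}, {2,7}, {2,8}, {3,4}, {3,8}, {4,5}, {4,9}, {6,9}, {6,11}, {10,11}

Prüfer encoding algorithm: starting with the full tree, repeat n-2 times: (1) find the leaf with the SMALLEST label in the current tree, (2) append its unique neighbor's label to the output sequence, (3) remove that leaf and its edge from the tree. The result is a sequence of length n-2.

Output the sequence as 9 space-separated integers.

Answer: 8 4 2 8 3 4 9 6 11

Derivation:
Step 1: leaves = {1,5,7,10}. Remove smallest leaf 1, emit neighbor 8.
Step 2: leaves = {5,7,10}. Remove smallest leaf 5, emit neighbor 4.
Step 3: leaves = {7,10}. Remove smallest leaf 7, emit neighbor 2.
Step 4: leaves = {2,10}. Remove smallest leaf 2, emit neighbor 8.
Step 5: leaves = {8,10}. Remove smallest leaf 8, emit neighbor 3.
Step 6: leaves = {3,10}. Remove smallest leaf 3, emit neighbor 4.
Step 7: leaves = {4,10}. Remove smallest leaf 4, emit neighbor 9.
Step 8: leaves = {9,10}. Remove smallest leaf 9, emit neighbor 6.
Step 9: leaves = {6,10}. Remove smallest leaf 6, emit neighbor 11.
Done: 2 vertices remain (10, 11). Sequence = [8 4 2 8 3 4 9 6 11]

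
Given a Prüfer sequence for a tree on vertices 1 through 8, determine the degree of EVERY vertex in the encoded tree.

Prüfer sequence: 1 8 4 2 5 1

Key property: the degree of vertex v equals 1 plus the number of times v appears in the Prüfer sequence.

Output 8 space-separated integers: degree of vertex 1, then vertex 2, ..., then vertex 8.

p_1 = 1: count[1] becomes 1
p_2 = 8: count[8] becomes 1
p_3 = 4: count[4] becomes 1
p_4 = 2: count[2] becomes 1
p_5 = 5: count[5] becomes 1
p_6 = 1: count[1] becomes 2
Degrees (1 + count): deg[1]=1+2=3, deg[2]=1+1=2, deg[3]=1+0=1, deg[4]=1+1=2, deg[5]=1+1=2, deg[6]=1+0=1, deg[7]=1+0=1, deg[8]=1+1=2

Answer: 3 2 1 2 2 1 1 2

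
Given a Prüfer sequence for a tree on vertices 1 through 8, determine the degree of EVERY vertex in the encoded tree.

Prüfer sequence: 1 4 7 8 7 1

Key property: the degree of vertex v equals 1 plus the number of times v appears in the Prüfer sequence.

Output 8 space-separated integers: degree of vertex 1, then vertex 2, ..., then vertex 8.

Answer: 3 1 1 2 1 1 3 2

Derivation:
p_1 = 1: count[1] becomes 1
p_2 = 4: count[4] becomes 1
p_3 = 7: count[7] becomes 1
p_4 = 8: count[8] becomes 1
p_5 = 7: count[7] becomes 2
p_6 = 1: count[1] becomes 2
Degrees (1 + count): deg[1]=1+2=3, deg[2]=1+0=1, deg[3]=1+0=1, deg[4]=1+1=2, deg[5]=1+0=1, deg[6]=1+0=1, deg[7]=1+2=3, deg[8]=1+1=2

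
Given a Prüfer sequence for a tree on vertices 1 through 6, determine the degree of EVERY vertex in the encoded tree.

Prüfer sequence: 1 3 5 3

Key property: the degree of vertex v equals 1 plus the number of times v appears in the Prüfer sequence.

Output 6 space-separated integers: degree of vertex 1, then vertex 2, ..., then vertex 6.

Answer: 2 1 3 1 2 1

Derivation:
p_1 = 1: count[1] becomes 1
p_2 = 3: count[3] becomes 1
p_3 = 5: count[5] becomes 1
p_4 = 3: count[3] becomes 2
Degrees (1 + count): deg[1]=1+1=2, deg[2]=1+0=1, deg[3]=1+2=3, deg[4]=1+0=1, deg[5]=1+1=2, deg[6]=1+0=1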